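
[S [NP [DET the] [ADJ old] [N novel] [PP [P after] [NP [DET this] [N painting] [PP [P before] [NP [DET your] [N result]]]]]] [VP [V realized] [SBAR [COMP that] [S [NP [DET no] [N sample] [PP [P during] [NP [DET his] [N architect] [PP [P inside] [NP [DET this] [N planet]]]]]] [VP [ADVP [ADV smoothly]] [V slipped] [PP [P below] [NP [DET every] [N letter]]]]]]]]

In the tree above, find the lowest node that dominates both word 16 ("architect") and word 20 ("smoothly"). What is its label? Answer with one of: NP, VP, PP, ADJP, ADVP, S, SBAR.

S

Both words fall inside [S no sample during his architect inside this planet smoothly slipped below every letter] (words 12–24), and no smaller constituent contains them both. Label: S.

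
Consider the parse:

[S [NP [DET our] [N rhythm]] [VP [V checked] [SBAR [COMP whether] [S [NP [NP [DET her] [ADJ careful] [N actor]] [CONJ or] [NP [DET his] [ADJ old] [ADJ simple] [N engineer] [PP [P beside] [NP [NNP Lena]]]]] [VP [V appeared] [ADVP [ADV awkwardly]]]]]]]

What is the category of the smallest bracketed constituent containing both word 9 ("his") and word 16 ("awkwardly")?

S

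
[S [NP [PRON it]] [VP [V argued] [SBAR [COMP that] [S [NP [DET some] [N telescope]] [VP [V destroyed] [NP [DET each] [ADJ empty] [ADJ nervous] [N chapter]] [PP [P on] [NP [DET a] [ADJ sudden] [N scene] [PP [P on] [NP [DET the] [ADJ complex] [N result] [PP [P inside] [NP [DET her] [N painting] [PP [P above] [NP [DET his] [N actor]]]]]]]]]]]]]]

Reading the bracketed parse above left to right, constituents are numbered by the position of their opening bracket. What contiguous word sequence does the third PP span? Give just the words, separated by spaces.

inside her painting above his actor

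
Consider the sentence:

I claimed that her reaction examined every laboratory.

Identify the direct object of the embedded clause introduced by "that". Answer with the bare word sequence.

Within the embedded clause introduced by "that", the direct object of "examined" is "every laboratory".

every laboratory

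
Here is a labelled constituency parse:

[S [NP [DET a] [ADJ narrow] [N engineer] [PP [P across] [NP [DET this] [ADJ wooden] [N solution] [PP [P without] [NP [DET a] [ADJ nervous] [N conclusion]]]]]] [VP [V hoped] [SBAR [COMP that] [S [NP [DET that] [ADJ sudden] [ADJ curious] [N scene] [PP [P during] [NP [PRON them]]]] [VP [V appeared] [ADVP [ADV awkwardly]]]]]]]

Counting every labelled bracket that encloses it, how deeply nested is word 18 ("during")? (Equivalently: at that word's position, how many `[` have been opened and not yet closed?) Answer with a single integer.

The word sits inside P, which is inside PP, inside NP, inside S, inside SBAR, inside VP, inside S — 7 brackets in all.

7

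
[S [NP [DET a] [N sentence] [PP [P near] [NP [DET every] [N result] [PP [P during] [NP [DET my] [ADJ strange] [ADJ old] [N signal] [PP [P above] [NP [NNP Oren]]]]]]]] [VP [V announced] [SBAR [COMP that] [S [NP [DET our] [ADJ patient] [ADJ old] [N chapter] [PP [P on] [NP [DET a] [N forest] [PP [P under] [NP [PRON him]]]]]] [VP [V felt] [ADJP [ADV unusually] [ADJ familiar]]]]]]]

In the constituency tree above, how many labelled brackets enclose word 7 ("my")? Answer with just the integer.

The word sits inside DET, which is inside NP, inside PP, inside NP, inside PP, inside NP, inside S — 7 brackets in all.

7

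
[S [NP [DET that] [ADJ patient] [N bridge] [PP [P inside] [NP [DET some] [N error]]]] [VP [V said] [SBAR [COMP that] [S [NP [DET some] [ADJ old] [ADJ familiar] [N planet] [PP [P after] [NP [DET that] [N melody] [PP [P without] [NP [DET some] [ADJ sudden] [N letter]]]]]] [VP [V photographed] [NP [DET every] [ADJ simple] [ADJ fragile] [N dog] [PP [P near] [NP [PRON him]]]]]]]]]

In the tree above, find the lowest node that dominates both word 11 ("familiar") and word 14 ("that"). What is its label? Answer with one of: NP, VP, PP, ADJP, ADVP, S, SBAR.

NP

The smallest bracket enclosing both words is [NP some old familiar planet after that melody without some sudden letter], so the label is NP.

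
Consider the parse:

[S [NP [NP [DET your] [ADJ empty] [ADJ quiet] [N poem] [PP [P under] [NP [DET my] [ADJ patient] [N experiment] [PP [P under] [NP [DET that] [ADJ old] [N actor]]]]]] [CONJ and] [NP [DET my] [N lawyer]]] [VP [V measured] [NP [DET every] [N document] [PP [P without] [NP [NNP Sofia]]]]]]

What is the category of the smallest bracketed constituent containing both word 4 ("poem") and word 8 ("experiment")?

Both words fall inside [NP your empty quiet poem under my patient experiment under that old actor] (words 1–12), and no smaller constituent contains them both. Label: NP.

NP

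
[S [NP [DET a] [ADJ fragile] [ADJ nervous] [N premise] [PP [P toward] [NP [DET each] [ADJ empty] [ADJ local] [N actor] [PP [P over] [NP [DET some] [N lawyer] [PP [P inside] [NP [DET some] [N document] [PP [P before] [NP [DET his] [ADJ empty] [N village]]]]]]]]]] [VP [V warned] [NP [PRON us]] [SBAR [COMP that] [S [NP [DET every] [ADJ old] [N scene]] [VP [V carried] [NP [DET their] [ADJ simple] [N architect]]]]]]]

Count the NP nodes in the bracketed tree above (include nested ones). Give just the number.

Listing each NP by its span: [NP a fragile nervous premise toward each empty local actor over some lawyer inside some document before his empty village]; [NP each empty local actor over some lawyer inside some document before his empty village]; [NP some lawyer inside some document before his empty village]; [NP some document before his empty village]; [NP his empty village]; [NP us] … — that makes 8.

8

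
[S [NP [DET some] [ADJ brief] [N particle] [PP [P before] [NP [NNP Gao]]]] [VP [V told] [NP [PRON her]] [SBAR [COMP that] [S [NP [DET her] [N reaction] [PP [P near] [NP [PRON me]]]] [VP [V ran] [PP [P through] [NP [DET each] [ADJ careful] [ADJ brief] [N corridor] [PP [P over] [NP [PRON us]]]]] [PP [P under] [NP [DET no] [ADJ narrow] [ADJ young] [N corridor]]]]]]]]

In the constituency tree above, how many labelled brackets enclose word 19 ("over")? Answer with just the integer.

9

The word sits inside P, which is inside PP, inside NP, inside PP, inside VP, inside S, inside SBAR, inside VP, inside S — 9 brackets in all.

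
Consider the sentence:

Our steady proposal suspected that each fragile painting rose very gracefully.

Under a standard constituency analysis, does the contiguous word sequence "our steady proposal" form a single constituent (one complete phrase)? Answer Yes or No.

"our steady proposal" is exactly the noun phrase [NP our steady proposal], a complete constituent.

Yes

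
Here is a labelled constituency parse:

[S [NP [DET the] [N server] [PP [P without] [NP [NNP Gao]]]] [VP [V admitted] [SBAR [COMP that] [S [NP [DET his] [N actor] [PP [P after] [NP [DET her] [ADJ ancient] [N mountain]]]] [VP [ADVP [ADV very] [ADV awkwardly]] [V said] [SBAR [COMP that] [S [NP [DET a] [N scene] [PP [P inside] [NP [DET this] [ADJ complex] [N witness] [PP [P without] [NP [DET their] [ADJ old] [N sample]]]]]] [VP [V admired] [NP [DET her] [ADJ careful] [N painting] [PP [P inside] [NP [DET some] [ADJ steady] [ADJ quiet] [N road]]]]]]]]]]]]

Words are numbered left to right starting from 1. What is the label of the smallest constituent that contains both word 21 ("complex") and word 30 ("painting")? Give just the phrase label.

S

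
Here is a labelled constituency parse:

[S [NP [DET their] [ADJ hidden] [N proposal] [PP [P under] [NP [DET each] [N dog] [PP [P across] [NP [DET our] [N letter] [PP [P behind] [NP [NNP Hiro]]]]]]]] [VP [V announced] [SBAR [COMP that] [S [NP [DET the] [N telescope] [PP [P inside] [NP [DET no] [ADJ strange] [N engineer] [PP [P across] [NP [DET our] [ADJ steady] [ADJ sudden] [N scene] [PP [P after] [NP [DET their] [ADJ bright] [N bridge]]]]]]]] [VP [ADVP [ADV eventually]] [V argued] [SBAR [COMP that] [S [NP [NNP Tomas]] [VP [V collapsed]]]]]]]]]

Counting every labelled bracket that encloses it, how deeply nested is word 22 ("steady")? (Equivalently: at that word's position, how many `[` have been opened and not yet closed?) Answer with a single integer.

10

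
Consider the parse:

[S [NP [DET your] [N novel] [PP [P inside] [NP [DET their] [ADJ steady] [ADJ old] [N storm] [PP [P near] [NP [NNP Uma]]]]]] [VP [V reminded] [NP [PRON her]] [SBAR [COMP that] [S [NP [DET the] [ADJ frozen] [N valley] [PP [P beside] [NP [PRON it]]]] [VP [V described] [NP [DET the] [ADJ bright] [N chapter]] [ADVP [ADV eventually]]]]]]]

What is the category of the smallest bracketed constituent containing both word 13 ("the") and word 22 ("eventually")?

S

Word 13 lies under S → VP → SBAR → S → NP → DET; word 22 lies under S → VP → SBAR → S → VP → ADVP → ADV. The lowest shared node is the S.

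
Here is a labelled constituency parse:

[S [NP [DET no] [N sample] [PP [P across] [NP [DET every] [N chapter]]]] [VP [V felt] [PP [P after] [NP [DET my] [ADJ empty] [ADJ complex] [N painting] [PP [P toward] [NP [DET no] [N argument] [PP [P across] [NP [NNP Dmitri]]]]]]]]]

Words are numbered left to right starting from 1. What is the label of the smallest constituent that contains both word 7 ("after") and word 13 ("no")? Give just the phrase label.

PP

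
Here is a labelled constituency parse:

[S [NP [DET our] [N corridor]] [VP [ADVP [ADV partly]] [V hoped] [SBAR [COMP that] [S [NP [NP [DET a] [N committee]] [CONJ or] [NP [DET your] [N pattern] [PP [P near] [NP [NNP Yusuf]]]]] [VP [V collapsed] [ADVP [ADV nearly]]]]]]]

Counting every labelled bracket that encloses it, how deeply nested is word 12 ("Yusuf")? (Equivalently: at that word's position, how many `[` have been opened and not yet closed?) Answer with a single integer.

9

Path from the root down to the word: S → VP → SBAR → S → NP → NP → PP → NP → NNP. That is 9 enclosing brackets.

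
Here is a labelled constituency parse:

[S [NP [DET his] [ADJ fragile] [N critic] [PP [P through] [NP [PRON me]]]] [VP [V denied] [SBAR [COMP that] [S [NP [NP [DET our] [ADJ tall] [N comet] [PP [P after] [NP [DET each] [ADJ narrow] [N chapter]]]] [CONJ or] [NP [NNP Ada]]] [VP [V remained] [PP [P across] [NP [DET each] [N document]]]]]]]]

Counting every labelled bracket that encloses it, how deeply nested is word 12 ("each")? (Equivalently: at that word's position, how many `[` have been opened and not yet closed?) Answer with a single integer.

9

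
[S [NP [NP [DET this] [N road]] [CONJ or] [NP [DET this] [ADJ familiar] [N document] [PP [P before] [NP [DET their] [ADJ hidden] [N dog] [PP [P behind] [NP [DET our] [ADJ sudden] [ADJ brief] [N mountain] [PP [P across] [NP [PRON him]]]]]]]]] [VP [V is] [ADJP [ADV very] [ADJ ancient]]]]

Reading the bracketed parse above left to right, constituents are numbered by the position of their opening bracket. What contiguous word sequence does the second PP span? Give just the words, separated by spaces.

In left-to-right order the PP constituents are "before their hidden dog behind our sudden brief mountain across him"; "behind our sudden brief mountain across him"; "across him". Number 2 is "behind our sudden brief mountain across him".

behind our sudden brief mountain across him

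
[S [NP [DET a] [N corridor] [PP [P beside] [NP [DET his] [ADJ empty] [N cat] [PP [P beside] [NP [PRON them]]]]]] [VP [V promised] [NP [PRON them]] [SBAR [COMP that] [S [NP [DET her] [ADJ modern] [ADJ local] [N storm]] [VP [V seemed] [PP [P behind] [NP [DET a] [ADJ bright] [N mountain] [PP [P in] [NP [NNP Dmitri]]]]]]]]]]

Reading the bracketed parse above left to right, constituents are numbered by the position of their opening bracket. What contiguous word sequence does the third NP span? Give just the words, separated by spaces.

them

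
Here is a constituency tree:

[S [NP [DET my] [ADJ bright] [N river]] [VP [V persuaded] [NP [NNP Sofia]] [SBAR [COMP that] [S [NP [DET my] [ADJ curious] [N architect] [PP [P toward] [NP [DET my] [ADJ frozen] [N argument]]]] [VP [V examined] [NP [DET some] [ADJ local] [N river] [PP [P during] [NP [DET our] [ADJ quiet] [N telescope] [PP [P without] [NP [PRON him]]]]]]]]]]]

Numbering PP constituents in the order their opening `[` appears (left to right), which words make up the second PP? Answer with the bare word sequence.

The PP opening brackets appear, in order, over: "toward my frozen argument"; "during our quiet telescope without him"; "without him". The second one spans "during our quiet telescope without him".

during our quiet telescope without him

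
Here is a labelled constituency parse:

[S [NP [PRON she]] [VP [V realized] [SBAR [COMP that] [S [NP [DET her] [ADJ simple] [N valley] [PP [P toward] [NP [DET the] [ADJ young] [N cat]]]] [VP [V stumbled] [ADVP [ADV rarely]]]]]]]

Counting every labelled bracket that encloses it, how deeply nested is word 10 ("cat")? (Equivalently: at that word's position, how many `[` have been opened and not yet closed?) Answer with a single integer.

8

The word sits inside N, which is inside NP, inside PP, inside NP, inside S, inside SBAR, inside VP, inside S — 8 brackets in all.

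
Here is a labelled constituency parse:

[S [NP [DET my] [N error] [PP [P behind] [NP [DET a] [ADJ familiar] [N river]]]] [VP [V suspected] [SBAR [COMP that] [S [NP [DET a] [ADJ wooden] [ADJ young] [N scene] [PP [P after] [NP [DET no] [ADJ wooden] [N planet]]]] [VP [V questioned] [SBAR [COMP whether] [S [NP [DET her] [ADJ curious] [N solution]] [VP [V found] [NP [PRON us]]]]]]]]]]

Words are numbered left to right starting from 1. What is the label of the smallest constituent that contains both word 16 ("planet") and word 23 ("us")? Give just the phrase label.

Both words fall inside [S a wooden young scene after no wooden planet questioned whether her curious solution found us] (words 9–23), and no smaller constituent contains them both. Label: S.

S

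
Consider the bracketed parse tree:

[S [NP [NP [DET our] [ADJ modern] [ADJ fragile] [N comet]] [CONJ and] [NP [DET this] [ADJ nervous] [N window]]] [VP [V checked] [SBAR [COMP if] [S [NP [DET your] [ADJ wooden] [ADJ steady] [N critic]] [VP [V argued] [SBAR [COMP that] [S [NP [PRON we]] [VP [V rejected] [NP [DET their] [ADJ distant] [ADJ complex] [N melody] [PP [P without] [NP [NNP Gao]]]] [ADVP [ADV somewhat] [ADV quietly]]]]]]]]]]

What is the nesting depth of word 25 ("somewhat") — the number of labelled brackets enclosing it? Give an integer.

10

Path from the root down to the word: S → VP → SBAR → S → VP → SBAR → S → VP → ADVP → ADV. That is 10 enclosing brackets.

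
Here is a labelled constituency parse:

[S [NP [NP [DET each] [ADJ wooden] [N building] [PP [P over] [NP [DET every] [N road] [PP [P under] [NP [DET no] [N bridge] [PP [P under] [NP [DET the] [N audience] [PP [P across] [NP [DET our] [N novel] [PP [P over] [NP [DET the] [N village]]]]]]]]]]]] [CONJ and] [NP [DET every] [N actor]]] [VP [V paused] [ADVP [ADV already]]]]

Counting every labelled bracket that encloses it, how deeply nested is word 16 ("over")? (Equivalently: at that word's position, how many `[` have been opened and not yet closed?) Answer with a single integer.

13

Path from the root down to the word: S → NP → NP → PP → NP → PP → NP → PP → NP → PP → NP → PP → P. That is 13 enclosing brackets.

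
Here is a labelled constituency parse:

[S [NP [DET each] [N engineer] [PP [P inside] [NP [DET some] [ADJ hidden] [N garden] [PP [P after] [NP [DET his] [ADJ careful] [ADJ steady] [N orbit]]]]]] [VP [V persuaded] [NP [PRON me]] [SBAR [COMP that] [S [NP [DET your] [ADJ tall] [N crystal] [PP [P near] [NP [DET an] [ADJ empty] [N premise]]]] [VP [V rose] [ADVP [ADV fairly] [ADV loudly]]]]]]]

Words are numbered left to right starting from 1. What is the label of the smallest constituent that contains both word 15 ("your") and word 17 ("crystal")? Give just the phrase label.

Word 15 lies under S → VP → SBAR → S → NP → DET; word 17 lies under S → VP → SBAR → S → NP → N. The lowest shared node is the NP.

NP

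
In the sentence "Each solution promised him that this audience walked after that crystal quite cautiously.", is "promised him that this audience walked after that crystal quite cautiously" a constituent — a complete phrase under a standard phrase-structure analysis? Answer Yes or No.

Yes

These words form the whole verb phrase headed by "promised", so yes — one constituent.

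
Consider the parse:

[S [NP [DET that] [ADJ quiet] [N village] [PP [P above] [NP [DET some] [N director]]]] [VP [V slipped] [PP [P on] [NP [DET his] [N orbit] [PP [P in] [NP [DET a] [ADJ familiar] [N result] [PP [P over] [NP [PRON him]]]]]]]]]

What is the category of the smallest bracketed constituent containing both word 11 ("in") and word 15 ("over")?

PP

The smallest bracket enclosing both words is [PP in a familiar result over him], so the label is PP.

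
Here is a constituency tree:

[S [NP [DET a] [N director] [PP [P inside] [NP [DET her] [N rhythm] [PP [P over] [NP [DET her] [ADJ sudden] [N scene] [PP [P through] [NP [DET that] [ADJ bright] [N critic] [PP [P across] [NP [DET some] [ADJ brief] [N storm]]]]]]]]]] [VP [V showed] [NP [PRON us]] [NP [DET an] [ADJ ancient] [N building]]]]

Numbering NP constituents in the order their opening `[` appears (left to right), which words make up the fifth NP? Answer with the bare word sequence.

some brief storm

In left-to-right order the NP constituents are "a director inside her rhythm over her sudden scene through that bright critic across some brief storm"; "her rhythm over her sudden scene through that bright critic across some brief storm"; "her sudden scene through that bright critic across some brief storm"; "that bright critic across some brief storm"; "some brief storm"; "us"; "an ancient building". Number 5 is "some brief storm".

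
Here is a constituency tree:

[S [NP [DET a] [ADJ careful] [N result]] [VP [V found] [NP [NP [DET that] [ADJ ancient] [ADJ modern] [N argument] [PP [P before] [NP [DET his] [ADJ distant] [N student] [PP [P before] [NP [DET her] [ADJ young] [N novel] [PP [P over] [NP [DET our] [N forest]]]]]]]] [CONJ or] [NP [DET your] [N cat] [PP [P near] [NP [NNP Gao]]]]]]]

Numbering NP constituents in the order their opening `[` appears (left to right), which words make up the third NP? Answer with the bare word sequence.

that ancient modern argument before his distant student before her young novel over our forest

In left-to-right order the NP constituents are "a careful result"; "that ancient modern argument before his distant student before her young novel over our forest or your cat near Gao"; "that ancient modern argument before his distant student before her young novel over our forest"; "his distant student before her young novel over our forest"; "her young novel over our forest"; "our forest"; "your cat near Gao"; "Gao". Number 3 is "that ancient modern argument before his distant student before her young novel over our forest".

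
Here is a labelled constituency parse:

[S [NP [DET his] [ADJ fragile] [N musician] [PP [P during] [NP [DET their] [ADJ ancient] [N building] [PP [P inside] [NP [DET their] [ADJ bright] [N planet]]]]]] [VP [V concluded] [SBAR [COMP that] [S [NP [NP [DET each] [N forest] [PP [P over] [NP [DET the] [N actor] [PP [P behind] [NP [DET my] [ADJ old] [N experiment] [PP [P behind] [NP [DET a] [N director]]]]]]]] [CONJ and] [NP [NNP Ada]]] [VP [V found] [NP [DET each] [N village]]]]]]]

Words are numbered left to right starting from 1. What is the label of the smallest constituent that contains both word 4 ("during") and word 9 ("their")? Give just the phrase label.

PP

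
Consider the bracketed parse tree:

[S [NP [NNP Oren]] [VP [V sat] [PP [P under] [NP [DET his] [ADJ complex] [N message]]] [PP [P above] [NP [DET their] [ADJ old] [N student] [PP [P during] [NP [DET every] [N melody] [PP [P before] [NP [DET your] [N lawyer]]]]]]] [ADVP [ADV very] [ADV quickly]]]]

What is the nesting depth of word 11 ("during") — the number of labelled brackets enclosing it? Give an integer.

6

The word sits inside P, which is inside PP, inside NP, inside PP, inside VP, inside S — 6 brackets in all.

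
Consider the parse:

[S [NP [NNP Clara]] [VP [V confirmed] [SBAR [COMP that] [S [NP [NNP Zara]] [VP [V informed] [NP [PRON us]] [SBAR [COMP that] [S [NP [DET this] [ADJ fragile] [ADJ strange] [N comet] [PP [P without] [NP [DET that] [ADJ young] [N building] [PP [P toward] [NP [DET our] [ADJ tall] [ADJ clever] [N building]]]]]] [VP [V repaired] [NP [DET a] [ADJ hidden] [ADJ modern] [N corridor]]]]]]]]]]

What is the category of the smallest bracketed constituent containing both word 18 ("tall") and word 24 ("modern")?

S

Word 18 lies under S → VP → SBAR → S → VP → SBAR → S → NP → PP → NP → PP → NP → ADJ; word 24 lies under S → VP → SBAR → S → VP → SBAR → S → VP → NP → ADJ. The lowest shared node is the S.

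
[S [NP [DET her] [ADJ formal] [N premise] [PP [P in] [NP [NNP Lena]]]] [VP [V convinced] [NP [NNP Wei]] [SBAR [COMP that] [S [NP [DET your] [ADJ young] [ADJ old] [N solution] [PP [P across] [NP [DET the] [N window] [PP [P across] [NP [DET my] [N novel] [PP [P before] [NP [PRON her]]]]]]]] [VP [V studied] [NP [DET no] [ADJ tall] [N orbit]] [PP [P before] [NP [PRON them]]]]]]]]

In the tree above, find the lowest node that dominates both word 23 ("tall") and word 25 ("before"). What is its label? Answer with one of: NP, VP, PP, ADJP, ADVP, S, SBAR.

The smallest bracket enclosing both words is [VP studied no tall orbit before them], so the label is VP.

VP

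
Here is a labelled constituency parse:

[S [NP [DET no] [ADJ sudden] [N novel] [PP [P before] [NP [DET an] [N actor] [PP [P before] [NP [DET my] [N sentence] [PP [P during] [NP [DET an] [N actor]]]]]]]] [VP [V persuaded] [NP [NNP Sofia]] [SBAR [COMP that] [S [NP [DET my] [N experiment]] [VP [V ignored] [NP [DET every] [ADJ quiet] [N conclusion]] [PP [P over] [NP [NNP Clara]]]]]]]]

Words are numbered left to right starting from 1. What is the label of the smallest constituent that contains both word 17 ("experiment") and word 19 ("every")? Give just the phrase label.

S

Both words fall inside [S my experiment ignored every quiet conclusion over Clara] (words 16–23), and no smaller constituent contains them both. Label: S.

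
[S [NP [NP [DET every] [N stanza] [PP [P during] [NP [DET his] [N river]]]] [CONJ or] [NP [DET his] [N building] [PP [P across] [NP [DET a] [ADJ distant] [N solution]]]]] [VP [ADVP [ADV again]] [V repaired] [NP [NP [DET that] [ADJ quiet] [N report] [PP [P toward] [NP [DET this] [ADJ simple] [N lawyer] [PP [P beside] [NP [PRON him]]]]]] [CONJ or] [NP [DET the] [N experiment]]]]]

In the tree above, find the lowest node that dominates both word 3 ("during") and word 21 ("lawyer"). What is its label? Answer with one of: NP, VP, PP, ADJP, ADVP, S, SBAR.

S

Word 3 lies under S → NP → NP → PP → P; word 21 lies under S → VP → NP → NP → PP → NP → N. The lowest shared node is the S.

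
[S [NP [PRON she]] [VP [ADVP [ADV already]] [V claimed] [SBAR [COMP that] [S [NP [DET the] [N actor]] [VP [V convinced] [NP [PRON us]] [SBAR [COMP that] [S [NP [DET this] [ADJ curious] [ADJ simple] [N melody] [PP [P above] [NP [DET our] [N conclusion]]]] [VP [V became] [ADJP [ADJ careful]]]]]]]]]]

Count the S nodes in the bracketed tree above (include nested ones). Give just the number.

Scanning left to right, an opening `[S` appears at word positions 1, 5, 10 — 3 in total.

3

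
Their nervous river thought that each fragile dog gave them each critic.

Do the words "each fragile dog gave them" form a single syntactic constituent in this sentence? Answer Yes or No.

No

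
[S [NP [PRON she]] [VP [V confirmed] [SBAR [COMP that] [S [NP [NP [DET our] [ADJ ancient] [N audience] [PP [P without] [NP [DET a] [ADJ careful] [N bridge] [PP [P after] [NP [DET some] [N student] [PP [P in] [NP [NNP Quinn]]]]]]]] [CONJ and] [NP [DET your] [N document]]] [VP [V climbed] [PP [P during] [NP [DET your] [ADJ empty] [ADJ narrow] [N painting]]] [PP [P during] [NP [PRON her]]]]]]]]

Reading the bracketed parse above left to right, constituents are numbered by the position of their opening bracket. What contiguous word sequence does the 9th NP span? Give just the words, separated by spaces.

her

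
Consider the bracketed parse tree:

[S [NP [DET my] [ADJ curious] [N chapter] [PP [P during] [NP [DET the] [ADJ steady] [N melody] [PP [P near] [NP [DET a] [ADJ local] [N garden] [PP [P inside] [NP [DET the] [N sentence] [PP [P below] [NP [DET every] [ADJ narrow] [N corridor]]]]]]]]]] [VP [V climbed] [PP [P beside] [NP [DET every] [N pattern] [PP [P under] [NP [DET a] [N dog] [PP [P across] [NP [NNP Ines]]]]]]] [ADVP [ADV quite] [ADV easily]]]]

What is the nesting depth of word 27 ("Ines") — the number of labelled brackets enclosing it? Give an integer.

Counting open brackets not yet closed at "Ines": [S [VP [PP [NP [PP [NP [PP [NP [NNP = 9.

9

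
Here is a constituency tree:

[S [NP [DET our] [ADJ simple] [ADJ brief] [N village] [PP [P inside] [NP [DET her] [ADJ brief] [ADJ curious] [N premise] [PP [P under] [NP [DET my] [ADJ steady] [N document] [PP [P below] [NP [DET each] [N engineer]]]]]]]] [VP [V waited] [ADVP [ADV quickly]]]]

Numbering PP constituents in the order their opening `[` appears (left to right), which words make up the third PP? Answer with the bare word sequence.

below each engineer

Opening `[PP` markers occur at word positions 5, 10, 14; the third of these opens the constituent [PP below each engineer].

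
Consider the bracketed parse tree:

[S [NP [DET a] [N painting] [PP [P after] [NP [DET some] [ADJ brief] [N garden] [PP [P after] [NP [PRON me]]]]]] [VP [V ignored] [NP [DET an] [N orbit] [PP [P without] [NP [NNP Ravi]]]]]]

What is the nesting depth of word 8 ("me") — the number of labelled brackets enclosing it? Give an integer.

Counting open brackets not yet closed at "me": [S [NP [PP [NP [PP [NP [PRON = 7.

7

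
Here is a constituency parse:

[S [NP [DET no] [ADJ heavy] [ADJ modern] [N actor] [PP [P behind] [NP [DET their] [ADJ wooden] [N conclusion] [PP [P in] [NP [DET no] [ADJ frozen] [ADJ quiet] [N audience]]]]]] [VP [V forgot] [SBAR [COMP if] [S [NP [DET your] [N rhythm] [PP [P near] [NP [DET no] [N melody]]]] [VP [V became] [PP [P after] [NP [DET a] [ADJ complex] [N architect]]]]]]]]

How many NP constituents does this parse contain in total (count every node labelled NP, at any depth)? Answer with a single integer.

6

Scanning left to right, an opening `[NP` appears at word positions 1, 6, 10, 16, 19, 23 — 6 in total.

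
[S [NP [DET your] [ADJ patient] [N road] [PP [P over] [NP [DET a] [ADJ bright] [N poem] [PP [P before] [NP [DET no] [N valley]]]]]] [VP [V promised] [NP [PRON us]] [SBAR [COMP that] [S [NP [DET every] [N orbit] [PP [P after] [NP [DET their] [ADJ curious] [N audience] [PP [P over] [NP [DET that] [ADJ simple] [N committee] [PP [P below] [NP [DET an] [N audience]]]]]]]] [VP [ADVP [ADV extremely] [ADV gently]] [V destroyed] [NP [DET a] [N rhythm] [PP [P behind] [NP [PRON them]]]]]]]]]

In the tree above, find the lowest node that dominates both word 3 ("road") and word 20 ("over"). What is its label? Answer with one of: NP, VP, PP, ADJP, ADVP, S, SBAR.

S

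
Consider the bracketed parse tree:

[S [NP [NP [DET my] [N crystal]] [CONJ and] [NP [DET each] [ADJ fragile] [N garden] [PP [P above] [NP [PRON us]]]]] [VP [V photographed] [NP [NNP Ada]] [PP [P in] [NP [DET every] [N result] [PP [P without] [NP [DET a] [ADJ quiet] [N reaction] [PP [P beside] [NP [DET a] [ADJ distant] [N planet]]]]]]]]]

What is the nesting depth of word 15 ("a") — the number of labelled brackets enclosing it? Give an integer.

Path from the root down to the word: S → VP → PP → NP → PP → NP → DET. That is 7 enclosing brackets.

7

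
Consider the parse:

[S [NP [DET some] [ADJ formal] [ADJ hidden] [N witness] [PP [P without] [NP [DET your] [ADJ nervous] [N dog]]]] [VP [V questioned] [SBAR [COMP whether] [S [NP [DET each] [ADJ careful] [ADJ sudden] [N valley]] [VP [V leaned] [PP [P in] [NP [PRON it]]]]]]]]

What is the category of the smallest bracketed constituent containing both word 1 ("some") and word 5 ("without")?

NP

The smallest bracket enclosing both words is [NP some formal hidden witness without your nervous dog], so the label is NP.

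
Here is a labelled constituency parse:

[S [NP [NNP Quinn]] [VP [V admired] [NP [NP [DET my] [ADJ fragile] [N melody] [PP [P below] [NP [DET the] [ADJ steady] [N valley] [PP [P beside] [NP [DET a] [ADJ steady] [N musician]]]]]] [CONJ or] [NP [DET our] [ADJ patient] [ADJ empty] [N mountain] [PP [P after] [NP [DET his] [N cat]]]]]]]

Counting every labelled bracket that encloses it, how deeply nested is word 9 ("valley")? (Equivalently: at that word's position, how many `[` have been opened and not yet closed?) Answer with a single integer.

The word sits inside N, which is inside NP, inside PP, inside NP, inside NP, inside VP, inside S — 7 brackets in all.

7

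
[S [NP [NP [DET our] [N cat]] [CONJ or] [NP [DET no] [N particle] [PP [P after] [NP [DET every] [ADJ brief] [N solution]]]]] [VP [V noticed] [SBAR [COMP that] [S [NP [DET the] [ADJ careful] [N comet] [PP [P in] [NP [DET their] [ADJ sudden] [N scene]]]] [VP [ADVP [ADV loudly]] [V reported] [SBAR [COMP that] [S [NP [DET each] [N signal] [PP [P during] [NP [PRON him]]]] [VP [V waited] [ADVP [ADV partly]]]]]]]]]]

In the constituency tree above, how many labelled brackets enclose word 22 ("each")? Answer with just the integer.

The word sits inside DET, which is inside NP, inside S, inside SBAR, inside VP, inside S, inside SBAR, inside VP, inside S — 9 brackets in all.

9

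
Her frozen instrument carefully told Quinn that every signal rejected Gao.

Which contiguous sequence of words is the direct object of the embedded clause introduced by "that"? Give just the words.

Gao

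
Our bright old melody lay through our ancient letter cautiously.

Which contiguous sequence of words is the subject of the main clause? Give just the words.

our bright old melody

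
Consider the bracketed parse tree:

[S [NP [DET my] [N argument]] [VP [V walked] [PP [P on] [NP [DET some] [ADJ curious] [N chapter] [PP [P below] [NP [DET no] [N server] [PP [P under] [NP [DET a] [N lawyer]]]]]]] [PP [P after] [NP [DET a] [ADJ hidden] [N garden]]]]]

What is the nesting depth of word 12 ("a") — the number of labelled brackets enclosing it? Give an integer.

9

Path from the root down to the word: S → VP → PP → NP → PP → NP → PP → NP → DET. That is 9 enclosing brackets.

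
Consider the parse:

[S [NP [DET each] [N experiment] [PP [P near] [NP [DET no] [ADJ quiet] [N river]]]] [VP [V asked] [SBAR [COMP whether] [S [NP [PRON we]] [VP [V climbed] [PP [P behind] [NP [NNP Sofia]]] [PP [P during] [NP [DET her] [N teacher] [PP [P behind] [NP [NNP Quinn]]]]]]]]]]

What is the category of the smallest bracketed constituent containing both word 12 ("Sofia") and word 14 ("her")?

VP

Word 12 lies under S → VP → SBAR → S → VP → PP → NP → NNP; word 14 lies under S → VP → SBAR → S → VP → PP → NP → DET. The lowest shared node is the VP.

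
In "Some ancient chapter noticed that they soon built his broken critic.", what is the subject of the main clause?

In the main clause the verb is "noticed"; the NP preceding it, "some ancient chapter", is the subject.

some ancient chapter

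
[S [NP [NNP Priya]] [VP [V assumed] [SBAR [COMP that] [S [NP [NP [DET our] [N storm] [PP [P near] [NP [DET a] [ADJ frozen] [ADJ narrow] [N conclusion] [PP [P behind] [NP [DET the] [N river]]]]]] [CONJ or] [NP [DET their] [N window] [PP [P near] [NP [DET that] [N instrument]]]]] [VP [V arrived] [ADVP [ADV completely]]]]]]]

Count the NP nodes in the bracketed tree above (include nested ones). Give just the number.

Scanning left to right, an opening `[NP` appears at word positions 1, 4, 4, 7, 12, 15, 18 — 7 in total.

7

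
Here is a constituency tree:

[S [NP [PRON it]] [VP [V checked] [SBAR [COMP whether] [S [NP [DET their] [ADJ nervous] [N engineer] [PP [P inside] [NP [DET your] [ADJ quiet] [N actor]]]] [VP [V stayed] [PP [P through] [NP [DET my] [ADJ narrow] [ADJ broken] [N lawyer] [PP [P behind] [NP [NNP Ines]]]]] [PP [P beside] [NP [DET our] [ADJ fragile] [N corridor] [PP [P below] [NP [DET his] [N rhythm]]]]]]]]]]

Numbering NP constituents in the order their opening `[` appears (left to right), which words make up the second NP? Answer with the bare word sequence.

their nervous engineer inside your quiet actor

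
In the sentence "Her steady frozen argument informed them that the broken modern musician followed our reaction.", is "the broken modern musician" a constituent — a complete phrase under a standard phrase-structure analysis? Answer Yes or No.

Yes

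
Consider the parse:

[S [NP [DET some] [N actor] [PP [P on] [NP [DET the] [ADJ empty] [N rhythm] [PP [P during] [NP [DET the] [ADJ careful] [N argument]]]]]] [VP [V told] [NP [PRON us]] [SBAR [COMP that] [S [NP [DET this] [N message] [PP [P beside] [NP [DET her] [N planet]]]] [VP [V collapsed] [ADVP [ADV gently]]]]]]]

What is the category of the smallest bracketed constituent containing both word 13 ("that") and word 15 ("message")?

SBAR

The smallest bracket enclosing both words is [SBAR that this message beside her planet collapsed gently], so the label is SBAR.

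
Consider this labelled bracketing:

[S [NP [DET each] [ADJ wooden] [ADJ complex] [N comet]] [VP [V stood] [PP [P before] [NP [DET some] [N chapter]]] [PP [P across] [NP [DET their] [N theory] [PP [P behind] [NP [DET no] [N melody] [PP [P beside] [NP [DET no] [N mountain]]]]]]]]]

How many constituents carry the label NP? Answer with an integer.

5

Listing each NP by its span: [NP each wooden complex comet]; [NP some chapter]; [NP their theory behind no melody beside no mountain]; [NP no melody beside no mountain]; [NP no mountain] — that makes 5.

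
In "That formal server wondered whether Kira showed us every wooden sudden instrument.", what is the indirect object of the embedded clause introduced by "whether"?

us

"showed" heads the VP of the embedded clause introduced by "whether", and "us" is its indirect object.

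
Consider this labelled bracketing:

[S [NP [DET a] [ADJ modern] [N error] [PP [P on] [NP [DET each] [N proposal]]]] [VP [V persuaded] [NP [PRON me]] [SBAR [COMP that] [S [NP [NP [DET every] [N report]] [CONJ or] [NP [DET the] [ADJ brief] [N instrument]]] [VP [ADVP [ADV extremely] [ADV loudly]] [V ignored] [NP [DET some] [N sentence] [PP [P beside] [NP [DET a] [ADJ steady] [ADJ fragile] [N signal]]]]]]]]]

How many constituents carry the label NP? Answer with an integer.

8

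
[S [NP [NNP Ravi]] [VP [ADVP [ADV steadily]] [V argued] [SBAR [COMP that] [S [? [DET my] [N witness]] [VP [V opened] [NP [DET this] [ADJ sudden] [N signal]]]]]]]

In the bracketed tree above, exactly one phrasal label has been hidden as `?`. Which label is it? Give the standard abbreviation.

NP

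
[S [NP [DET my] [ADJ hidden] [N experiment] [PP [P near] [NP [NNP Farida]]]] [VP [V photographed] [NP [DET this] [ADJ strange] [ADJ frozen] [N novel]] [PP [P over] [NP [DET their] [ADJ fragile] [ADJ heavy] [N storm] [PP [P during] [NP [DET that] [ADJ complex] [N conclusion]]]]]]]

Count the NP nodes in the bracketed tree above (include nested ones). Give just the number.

5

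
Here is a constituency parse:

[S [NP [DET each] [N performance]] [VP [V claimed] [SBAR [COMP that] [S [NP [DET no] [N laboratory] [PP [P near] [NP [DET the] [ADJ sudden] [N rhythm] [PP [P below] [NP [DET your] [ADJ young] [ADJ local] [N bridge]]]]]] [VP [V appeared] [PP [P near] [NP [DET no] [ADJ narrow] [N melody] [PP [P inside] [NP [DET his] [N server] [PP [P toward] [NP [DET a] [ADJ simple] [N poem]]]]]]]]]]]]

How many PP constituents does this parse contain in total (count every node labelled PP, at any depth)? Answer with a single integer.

5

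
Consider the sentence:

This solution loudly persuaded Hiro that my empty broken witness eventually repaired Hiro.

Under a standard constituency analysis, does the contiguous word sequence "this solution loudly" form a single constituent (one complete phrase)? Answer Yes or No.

The smallest constituent containing the whole sequence is the clause [S this solution loudly persuaded Hiro that my empty broken witness eventually repaired Hiro], but the sequence is only part of it — it straddles the boundary between noun phrase "this solution" and verb phrase "loudly persuaded Hiro that my empty broken witness eventually repaired Hiro".

No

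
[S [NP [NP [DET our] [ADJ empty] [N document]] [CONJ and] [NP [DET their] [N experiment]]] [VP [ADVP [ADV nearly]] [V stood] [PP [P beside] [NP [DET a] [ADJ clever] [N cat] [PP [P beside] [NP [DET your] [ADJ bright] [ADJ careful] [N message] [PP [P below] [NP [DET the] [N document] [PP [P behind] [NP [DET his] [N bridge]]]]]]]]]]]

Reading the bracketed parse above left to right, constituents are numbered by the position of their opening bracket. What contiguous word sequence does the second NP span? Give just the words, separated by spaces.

our empty document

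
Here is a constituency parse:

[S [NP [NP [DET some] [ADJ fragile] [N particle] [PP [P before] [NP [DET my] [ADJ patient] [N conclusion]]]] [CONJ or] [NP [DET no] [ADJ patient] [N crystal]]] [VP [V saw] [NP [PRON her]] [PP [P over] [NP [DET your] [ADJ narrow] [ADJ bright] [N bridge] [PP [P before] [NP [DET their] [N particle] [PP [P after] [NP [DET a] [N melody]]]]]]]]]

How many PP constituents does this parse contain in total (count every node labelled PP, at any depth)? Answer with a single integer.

4

The PP constituents are: [PP before my patient conclusion]; [PP over your narrow bright bridge before their particle after a melody]; [PP before their particle after a melody]; [PP after a melody]. Total: 4.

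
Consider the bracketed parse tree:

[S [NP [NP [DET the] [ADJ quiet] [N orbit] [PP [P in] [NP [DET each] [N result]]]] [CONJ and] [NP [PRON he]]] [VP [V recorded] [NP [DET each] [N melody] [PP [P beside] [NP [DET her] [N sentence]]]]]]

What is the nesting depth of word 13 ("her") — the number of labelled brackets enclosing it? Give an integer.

6

The word sits inside DET, which is inside NP, inside PP, inside NP, inside VP, inside S — 6 brackets in all.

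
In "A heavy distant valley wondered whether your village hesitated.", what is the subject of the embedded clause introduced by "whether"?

your village

"your village" is the NP that combines with the VP headed by "hesitated" to form the embedded clause introduced by "whether" — the subject.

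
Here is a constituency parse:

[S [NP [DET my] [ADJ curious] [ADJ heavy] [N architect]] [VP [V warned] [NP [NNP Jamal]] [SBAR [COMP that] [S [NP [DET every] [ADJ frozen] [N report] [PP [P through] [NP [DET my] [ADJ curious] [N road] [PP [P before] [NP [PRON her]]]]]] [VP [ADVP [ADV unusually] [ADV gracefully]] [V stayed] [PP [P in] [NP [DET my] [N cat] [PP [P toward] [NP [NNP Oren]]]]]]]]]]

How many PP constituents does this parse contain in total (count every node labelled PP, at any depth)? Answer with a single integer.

The PP constituents are: [PP through my curious road before her]; [PP before her]; [PP in my cat toward Oren]; [PP toward Oren]. Total: 4.

4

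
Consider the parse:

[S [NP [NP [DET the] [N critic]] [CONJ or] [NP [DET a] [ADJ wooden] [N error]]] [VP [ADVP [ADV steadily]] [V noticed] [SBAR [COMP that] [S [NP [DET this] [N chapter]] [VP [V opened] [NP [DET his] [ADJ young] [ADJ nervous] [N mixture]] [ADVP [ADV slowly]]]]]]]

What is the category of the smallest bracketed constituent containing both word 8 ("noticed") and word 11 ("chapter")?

VP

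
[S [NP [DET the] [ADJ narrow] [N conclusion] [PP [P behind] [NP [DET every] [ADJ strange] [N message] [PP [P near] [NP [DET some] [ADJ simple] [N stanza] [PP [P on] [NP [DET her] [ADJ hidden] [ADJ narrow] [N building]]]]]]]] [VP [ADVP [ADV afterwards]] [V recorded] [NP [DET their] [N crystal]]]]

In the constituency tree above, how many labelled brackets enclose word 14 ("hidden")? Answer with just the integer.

9

The word sits inside ADJ, which is inside NP, inside PP, inside NP, inside PP, inside NP, inside PP, inside NP, inside S — 9 brackets in all.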